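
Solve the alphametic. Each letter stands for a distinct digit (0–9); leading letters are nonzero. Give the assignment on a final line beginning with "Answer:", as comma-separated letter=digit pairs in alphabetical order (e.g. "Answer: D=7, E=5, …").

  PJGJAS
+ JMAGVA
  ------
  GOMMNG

Step 1. [col 1: S + A ≡ G (mod 10)] S=7 is one option consistent with column 1 (S + A ≡ G (mod 10), carry-in 0) — take it. So S=7.
Step 2. [col 1: S + A ≡ G (mod 10)] no forcing yet in column 1 (carry-in 0); G=8 is free and consistent — try it, so G=8.
Step 3. [col 1: S + A ≡ G (mod 10)] from column 1 (S=7, G=8, carry-in 0, digits 7,8 already taken and all letters distinct): A must equal 1. So A=1.
Step 4. [col 2: A + V ≡ N (mod 10)] V=4 is one option consistent with column 2 (A + V ≡ N (mod 10), carry-in 0) — take it ⇒ V=4.
Step 5. [col 2: A + V ≡ N (mod 10)] column 2 reads A+V+carry(0)=N with A=1, V=4; with digits 1,4,7,8 already taken and all letters distinct, the only value for N is 5, so N=5.
Step 6. [col 3: J + G ≡ M (mod 10)] from column 3 (G=8, carry-in 0, digits 1,4,5,7,8 already taken and all letters distinct): M must equal 0 ⇒ M=0.
Step 7. [col 3: J + G ≡ M (mod 10)] column 3: given G=8, M=0, carry-in 0, and digits 0,1,4,5,7,8 already taken and all letters distinct, J+G≡M (mod 10) forces J=2, so J=2.
Step 8. [col 5: J + M ≡ O (mod 10)] column 5 reads J+M+carry(1)=O with J=2, M=0; with digits 0,1,2,4,5,7,8 already taken and all letters distinct, the only value for O is 3 ⇒ O=3.
Step 9. [col 6: P + J ≡ G (mod 10)] in column 6 we have P+J≡G with carry-in 0; given J=2, G=8 and digits 0,1,2,3,4,5,7,8 already taken and all letters distinct, that pins P to 6 ⇒ P=6.

Answer: A=1, G=8, J=2, M=0, N=5, O=3, P=6, S=7, V=4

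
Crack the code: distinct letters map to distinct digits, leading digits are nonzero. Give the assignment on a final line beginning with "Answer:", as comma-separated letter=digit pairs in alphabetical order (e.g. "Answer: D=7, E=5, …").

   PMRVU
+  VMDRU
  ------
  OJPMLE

Step 1. [col 1: U + U ≡ E (mod 10)] several values work for E in column 1 (U + U ≡ E (mod 10), carry-in 0); try E=4, so E=4.
Step 2. [col 1: U + U ≡ E (mod 10)] column 1 (U + U ≡ E (mod 10), carry-in 0) doesn't pin U yet; pick U=2 and continue. So U=2.
Step 3. [col 2: V + R ≡ L (mod 10)] column 2 (V + R ≡ L (mod 10), carry-in 0) doesn't pin V yet; pick V=7 and continue, so V=7.
Step 4. [O] the sum has 6 digits but both addends have 5; that extra leading digit O is the final carry, namely 1 ⇒ O=1.
Step 5. [col 2: V + R ≡ L (mod 10)] column 2 (V + R ≡ L (mod 10), carry-in 0) doesn't pin R yet; pick R=3 and continue. So R=3.
Step 6. [col 2: V + R ≡ L (mod 10)] from column 2 (V=7, R=3, carry-in 0, digits 1,2,3,4,7 already taken and all letters distinct): L must equal 0, so L=0.
Step 7. [col 3: R + D ≡ M (mod 10)] from column 3 (R=3, carry-in 1, digits 0,1,2,3,4,7 already taken and all letters distinct): M must equal 9 ⇒ M=9.
Step 8. [col 3: R + D ≡ M (mod 10)] column 3 reads R+D+carry(1)=M with R=3, M=9; with digits 0,1,2,3,4,7,9 already taken and all letters distinct, the only value for D is 5. So D=5.
Step 9. [col 4: M + M ≡ P (mod 10)] column 4 reads M+M+carry(0)=P with M=9; with digits 0,1,2,3,4,5,7,9 already taken and all letters distinct, the only value for P is 8 ⇒ P=8.
Step 10. [col 5: P + V ≡ J (mod 10)] from column 5 (P=8, V=7, carry-in 1, digits 0,1,2,3,4,5,7,8,9 already taken and all letters distinct): J must equal 6, so J=6.

Answer: D=5, E=4, J=6, L=0, M=9, O=1, P=8, R=3, U=2, V=7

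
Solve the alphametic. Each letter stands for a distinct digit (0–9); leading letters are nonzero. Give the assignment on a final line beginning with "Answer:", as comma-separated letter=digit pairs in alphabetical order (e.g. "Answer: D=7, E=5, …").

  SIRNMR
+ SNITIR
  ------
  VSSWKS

Step 1. [col 1: R + R ≡ S (mod 10)] column 1 (R + R ≡ S (mod 10), carry-in 0) doesn't pin R yet; pick R=2 and continue. So R=2.
Step 2. [col 1: R + R ≡ S (mod 10)] in column 1 we have R+R≡S with carry-in 0; given R=2 and digits 2 already taken and all letters distinct, that pins S to 4 ⇒ S=4.
Step 3. [col 2: M + I ≡ K (mod 10)] no forcing yet in column 2 (carry-in 0); K=6 is free and consistent — try it. So K=6.
Step 4. [col 2: M + I ≡ K (mod 10)] several values work for M in column 2 (M + I ≡ K (mod 10), carry-in 0); try M=5. So M=5.
Step 5. [col 2: M + I ≡ K (mod 10)] from column 2 (M=5, K=6, carry-in 0, digits 2,4,5,6 already taken and all letters distinct): I must equal 1, so I=1.
Step 6. [col 3: N + T ≡ W (mod 10)] W=0 is one option consistent with column 3 (N + T ≡ W (mod 10), carry-in 0) — take it ⇒ W=0.
Step 7. [col 3: N + T ≡ W (mod 10)] several values work for N in column 3 (N + T ≡ W (mod 10), carry-in 0); try N=3 ⇒ N=3.
Step 8. [col 3: N + T ≡ W (mod 10)] in column 3 we have N+T≡W with carry-in 0; given N=3, W=0 and digits 0,1,2,3,4,5,6 already taken and all letters distinct, that pins T to 7 ⇒ T=7.
Step 9. [col 6: S + S ≡ V (mod 10)] column 6: given S=4, carry-in 0, and digits 0,1,2,3,4,5,6,7 already taken and all letters distinct, S+S≡V (mod 10) forces V=8, so V=8.

Answer: I=1, K=6, M=5, N=3, R=2, S=4, T=7, V=8, W=0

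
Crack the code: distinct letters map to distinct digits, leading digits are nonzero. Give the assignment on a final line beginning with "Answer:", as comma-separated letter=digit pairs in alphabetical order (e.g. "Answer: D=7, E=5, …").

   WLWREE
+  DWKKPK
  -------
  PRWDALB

Step 1. [col 1: E + K ≡ B (mod 10)] no forcing yet in column 1 (carry-in 0); K=6 is free and consistent — try it ⇒ K=6.
Step 2. [col 1: E + K ≡ B (mod 10)] column 1 (E + K ≡ B (mod 10), carry-in 0) doesn't pin B yet; pick B=3 and continue ⇒ B=3.
Step 3. [P] the sum has 7 digits but both addends have 6; that extra leading digit P is the final carry, namely 1, so P=1.
Step 4. [col 1: E + K ≡ B (mod 10)] column 1: given K=6, B=3, carry-in 0, and digits 1,3,6 already taken and all letters distinct, E+K≡B (mod 10) forces E=7. So E=7.
Step 5. [col 2: E + P ≡ L (mod 10)] column 2 reads E+P+carry(1)=L with E=7, P=1; with digits 1,3,6,7 already taken and all letters distinct, the only value for L is 9, so L=9.
Step 6. [col 3: R + K ≡ A (mod 10)] no forcing yet in column 3 (carry-in 0); A=0 is free and consistent — try it. So A=0.
Step 7. [col 3: R + K ≡ A (mod 10)] in column 3 we have R+K≡A with carry-in 0; given K=6, A=0 and digits 0,1,3,6,7,9 already taken and all letters distinct, that pins R to 4 ⇒ R=4.
Step 8. [col 4: W + K ≡ D (mod 10)] several values work for W in column 4 (W + K ≡ D (mod 10), carry-in 1); try W=8. So W=8.
Step 9. [col 4: W + K ≡ D (mod 10)] column 4: given W=8, K=6, carry-in 1, and digits 0,1,3,4,6,7,8,9 already taken and all letters distinct, W+K≡D (mod 10) forces D=5, so D=5.

Answer: A=0, B=3, D=5, E=7, K=6, L=9, P=1, R=4, W=8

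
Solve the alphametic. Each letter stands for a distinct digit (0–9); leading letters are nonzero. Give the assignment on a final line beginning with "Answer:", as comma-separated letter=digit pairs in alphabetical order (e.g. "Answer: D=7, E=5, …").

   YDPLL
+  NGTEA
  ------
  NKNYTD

Step 1. [col 1: L + A ≡ D (mod 10)] column 1 (L + A ≡ D (mod 10), carry-in 0) doesn't pin L yet; pick L=7 and continue, so L=7.
Step 2. [col 1: L + A ≡ D (mod 10)] several values work for D in column 1 (L + A ≡ D (mod 10), carry-in 0); try D=2. So D=2.
Step 3. [N] N is the leading digit of a 6-digit sum of two 5-digit numbers; the final carry is exactly 1, so N=1.
Step 4. [col 1: L + A ≡ D (mod 10)] column 1: given L=7, D=2, carry-in 0, and digits 1,2,7 already taken and all letters distinct, L+A≡D (mod 10) forces A=5. So A=5.
Step 5. [col 2: L + E ≡ T (mod 10)] no forcing yet in column 2 (carry-in 1); E=6 is free and consistent — try it. So E=6.
Step 6. [col 2: L + E ≡ T (mod 10)] column 2: given L=7, E=6, carry-in 1, and digits 1,2,5,6,7 already taken and all letters distinct, L+E≡T (mod 10) forces T=4, so T=4.
Step 7. [col 3: P + T ≡ Y (mod 10)] no forcing yet in column 3 (carry-in 1); Y=8 is free and consistent — try it ⇒ Y=8.
Step 8. [col 3: P + T ≡ Y (mod 10)] in column 3 we have P+T≡Y with carry-in 1; given T=4, Y=8 and digits 1,2,4,5,6,7,8 already taken and all letters distinct, that pins P to 3 ⇒ P=3.
Step 9. [col 4: D + G ≡ N (mod 10)] column 4: given D=2, N=1, carry-in 0, and digits 1,2,3,4,5,6,7,8 already taken and all letters distinct, D+G≡N (mod 10) forces G=9, so G=9.
Step 10. [col 5: Y + N ≡ K (mod 10)] column 5 reads Y+N+carry(1)=K with Y=8, N=1; with digits 1,2,3,4,5,6,7,8,9 already taken and all letters distinct, the only value for K is 0. So K=0.

Answer: A=5, D=2, E=6, G=9, K=0, L=7, N=1, P=3, T=4, Y=8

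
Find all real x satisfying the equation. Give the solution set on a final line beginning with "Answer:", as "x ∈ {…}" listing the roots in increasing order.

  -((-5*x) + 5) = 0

Step 1. [-((-5*x) + 5) = 0] LHS negated; negate both sides ⇒ neg: (-5*x) + 5 = 0.
Step 2. [(-5*x) + 5 = 0] common factor -5 (LHS and 0) — divide through ⇒ factor: x - 1 = 0.
Step 3. [x - 1 = 0] the outer -1 inverts by adding 1. So sub: x = 1.

Answer: x ∈ {1}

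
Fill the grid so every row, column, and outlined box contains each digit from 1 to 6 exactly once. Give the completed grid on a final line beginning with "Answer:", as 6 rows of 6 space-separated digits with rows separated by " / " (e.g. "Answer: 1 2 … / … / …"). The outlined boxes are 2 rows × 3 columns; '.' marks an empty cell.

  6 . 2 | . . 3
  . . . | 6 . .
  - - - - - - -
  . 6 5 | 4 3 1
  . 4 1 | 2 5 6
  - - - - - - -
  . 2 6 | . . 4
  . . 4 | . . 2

Step 1. [r5c5∈{1}] r5c5's peers cover all but 1 ⇒ r5c5=1.
Step 2. [r2c1∈{1,3,4,5}] col 1 places 4 nowhere but r2c1 ⇒ r2c1=4.
Step 3. [r2c2∈{1,3,5}] 1 has one home in row 2: r2c2. So r2c2=1.
Step 4. [r6c2∈{3,5}] col 2 places 3 nowhere but r6c2 ⇒ r6c2=3.
Step 5. [r6c4∈{5}] nothing but 5 survives at r6c4 ⇒ r6c4=5.
Step 6. [r4c1∈{3}] r4c1's peers cover all but 3 ⇒ r4c1=3.
Step 7. [r2c6∈{5}] r2c6's peers cover all but 5 ⇒ r2c6=5.
Step 8. [r5c1∈{5}] only 5 remains possible at r5c1 ⇒ r5c1=5.
Step 9. [r2c5∈{2}] r2c5's peers cover all but 2. So r2c5=2.
Step 10. [r6c5∈{6}] r6c5 is down to just 6, so r6c5=6.
Step 11. [r5c4∈{3}] r5c4 has the single candidate 3, so r5c4=3.
Step 12. [r1c4∈{1}] only 1 remains possible at r1c4 ⇒ r1c4=1.
Step 13. [r1c2∈{5}] only 5 remains possible at r1c2. So r1c2=5.
Step 14. [r2c3∈{3}] nothing but 3 survives at r2c3. So r2c3=3.
Step 15. [r6c1∈{1}] r6c1's peers cover all but 1. So r6c1=1.
Step 16. [r3c1∈{2}] r3c1's peers cover all but 2, so r3c1=2.
Step 17. [r1c5∈{4}] r1c5 is down to just 4. So r1c5=4.

Answer: 6 5 2 1 4 3 / 4 1 3 6 2 5 / 2 6 5 4 3 1 / 3 4 1 2 5 6 / 5 2 6 3 1 4 / 1 3 4 5 6 2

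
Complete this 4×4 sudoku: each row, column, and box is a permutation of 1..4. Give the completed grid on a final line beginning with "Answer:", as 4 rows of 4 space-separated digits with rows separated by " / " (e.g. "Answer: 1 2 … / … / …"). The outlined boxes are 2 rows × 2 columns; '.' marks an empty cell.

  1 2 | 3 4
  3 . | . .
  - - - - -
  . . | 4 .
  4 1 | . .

Step 1. [r3c4∈{1,2,3}] row 3 places 1 nowhere but r3c4, so r3c4=1.
Step 2. [r2c4∈{2}] r2c4 is down to just 2. So r2c4=2.
Step 3. [r4c4∈{3}] only 3 remains possible at r4c4, so r4c4=3.
Step 4. [r4c3∈{2}] r4c3 is down to just 2. So r4c3=2.
Step 5. [r2c2∈{4}] r2c2's peers cover all but 4. So r2c2=4.
Step 6. [r3c2∈{3}] only 3 remains possible at r3c2. So r3c2=3.
Step 7. [r2c3∈{1}] nothing but 1 survives at r2c3 ⇒ r2c3=1.
Step 8. [r3c1∈{2}] r3c1 is down to just 2, so r3c1=2.

Answer: 1 2 3 4 / 3 4 1 2 / 2 3 4 1 / 4 1 2 3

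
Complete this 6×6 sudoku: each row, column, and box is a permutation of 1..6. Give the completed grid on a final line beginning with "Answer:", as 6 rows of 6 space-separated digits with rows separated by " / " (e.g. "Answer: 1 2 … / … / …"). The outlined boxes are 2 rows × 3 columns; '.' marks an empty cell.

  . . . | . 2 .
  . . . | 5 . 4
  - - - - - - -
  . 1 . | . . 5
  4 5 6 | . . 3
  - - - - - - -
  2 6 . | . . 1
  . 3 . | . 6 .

Step 1. [r5c5∈{3,4,5}] 5 has one home in col 5: r5c5. So r5c5=5.
Step 2. [r2c5∈{1,3}] 3 has one home in col 5: r2c5 ⇒ r2c5=3.
Step 3. [r1c4∈{1,6}] across box 2, 1 lands solely at r1c4 ⇒ r1c4=1.
Step 4. [r5c3∈{4}] nothing but 4 survives at r5c3. So r5c3=4.
Step 5. [r3c3∈{2,3}] across box 3, 2 lands solely at r3c3, so r3c3=2.
Step 6. [r1c3∈{3,5}] r1c3 is the only open cell in col 3 admitting 3, so r1c3=3.
Step 7. [r6c3∈{1,5}] r6c3 is the only open cell in col 3 admitting 5. So r6c3=5.
Step 8. [r2c1∈{1,6}] r2c1 is the only open cell in row 2 admitting 6. So r2c1=6.
Step 9. [r6c4∈{2,4}] across row 6, 4 lands solely at r6c4 ⇒ r6c4=4.
Step 10. [r3c5∈{4}] r3c5's peers cover all but 4, so r3c5=4.
Step 11. [r2c3∈{1}] r2c3 is down to just 1 ⇒ r2c3=1.
Step 12. [r1c2∈{4}] only 4 remains possible at r1c2, so r1c2=4.
Step 13. [r1c1∈{5}] only 5 remains possible at r1c1 ⇒ r1c1=5.
Step 14. [r4c5∈{1}] nothing but 1 survives at r4c5. So r4c5=1.
Step 15. [r6c6∈{2}] r6c6 is down to just 2. So r6c6=2.
Step 16. [r3c4∈{6}] r3c4 has the single candidate 6, so r3c4=6.
Step 17. [r3c1∈{3}] only 3 remains possible at r3c1 ⇒ r3c1=3.
Step 18. [r5c4∈{3}] nothing but 3 survives at r5c4 ⇒ r5c4=3.
Step 19. [r1c6∈{6}] r1c6's peers cover all but 6, so r1c6=6.
Step 20. [r4c4∈{2}] r4c4 is down to just 2, so r4c4=2.
Step 21. [r6c1∈{1}] nothing but 1 survives at r6c1. So r6c1=1.
Step 22. [r2c2∈{2}] r2c2 is down to just 2, so r2c2=2.

Answer: 5 4 3 1 2 6 / 6 2 1 5 3 4 / 3 1 2 6 4 5 / 4 5 6 2 1 3 / 2 6 4 3 5 1 / 1 3 5 4 6 2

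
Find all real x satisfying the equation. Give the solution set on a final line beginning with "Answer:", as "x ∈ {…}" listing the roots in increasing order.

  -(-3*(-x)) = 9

Step 1. [-(-3*(-x)) = 9] LHS negated; negate both sides, so neg: -3*(-x) = -9.
Step 2. [-3*(-x) = -9] -3·(inner) — divide through by -3 ⇒ div: -x = 3.
Step 3. [-x = 3] flip signs both sides. So neg: x = -3.

Answer: x ∈ {-3}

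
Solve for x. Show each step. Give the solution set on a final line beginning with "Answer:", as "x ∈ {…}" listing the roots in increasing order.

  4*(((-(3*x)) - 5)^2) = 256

Step 1. [4*(((-(3*x)) - 5)^2) = 256] leading coefficient 4: divide by 4, so div: ((-(3*x)) - 5)^2 = 64.
Step 2. [((-(3*x)) - 5)^2 = 64] 64 ≥ 0, LHS is (·)² — take ±√. So sqrt: (-(3*x)) - 5 = 8 or -8.
Step 3. [(-(3*x)) - 5 = 8 or -8] peel the -5: add 5 from each side, so sub: -(3*x) = 13 or -3.
Step 4. [-(3*x) = 13 or -3] flip signs both sides ⇒ neg: 3*x = -13 or 3.
Step 5. [3*x = -13 or 3] LHS = 3·(…); ÷3 both sides. So div: x = -13/3 or 1.

Answer: x ∈ {-13/3, 1}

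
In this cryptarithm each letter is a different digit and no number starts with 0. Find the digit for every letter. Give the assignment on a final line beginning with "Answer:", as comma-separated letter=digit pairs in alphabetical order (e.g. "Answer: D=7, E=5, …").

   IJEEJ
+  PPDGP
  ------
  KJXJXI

Step 1. [col 1: J + P ≡ I (mod 10)] column 1 (J + P ≡ I (mod 10), carry-in 0) doesn't pin P yet; pick P=5 and continue ⇒ P=5.
Step 2. [col 1: J + P ≡ I (mod 10)] column 1 (J + P ≡ I (mod 10), carry-in 0) doesn't pin J yet; pick J=3 and continue, so J=3.
Step 3. [K] adding two 5-digit numbers gives at most 5+1 digits, and here it does — K is that final carry and must be 1 ⇒ K=1.
Step 4. [col 1: J + P ≡ I (mod 10)] in column 1 we have J+P≡I with carry-in 0; given J=3, P=5 and digits 1,3,5 already taken and all letters distinct, that pins I to 8, so I=8.
Step 5. [col 2: E + G ≡ X (mod 10)] no forcing yet in column 2 (carry-in 0); G=2 is free and consistent — try it. So G=2.
Step 6. [col 2: E + G ≡ X (mod 10)] E=7 is one option consistent with column 2 (E + G ≡ X (mod 10), carry-in 0) — take it, so E=7.
Step 7. [col 2: E + G ≡ X (mod 10)] column 2 reads E+G+carry(0)=X with E=7, G=2; with digits 1,2,3,5,7,8 already taken and all letters distinct, the only value for X is 9, so X=9.
Step 8. [col 3: E + D ≡ J (mod 10)] from column 3 (E=7, J=3, carry-in 0, digits 1,2,3,5,7,8,9 already taken and all letters distinct): D must equal 6, so D=6.

Answer: D=6, E=7, G=2, I=8, J=3, K=1, P=5, X=9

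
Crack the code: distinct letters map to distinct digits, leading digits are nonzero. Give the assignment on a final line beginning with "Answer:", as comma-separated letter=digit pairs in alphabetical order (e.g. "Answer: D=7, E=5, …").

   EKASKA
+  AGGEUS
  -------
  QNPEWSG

Step 1. [col 1: A + S ≡ G (mod 10)] no forcing yet in column 1 (carry-in 0); G=6 is free and consistent — try it ⇒ G=6.
Step 2. [Q] Q is the leading digit of a 7-digit sum of two 6-digit numbers; the final carry is exactly 1. So Q=1.
Step 3. [col 1: A + S ≡ G (mod 10)] no forcing yet in column 1 (carry-in 0); S=9 is free and consistent — try it. So S=9.
Step 4. [col 1: A + S ≡ G (mod 10)] from column 1 (S=9, G=6, carry-in 0, digits 1,6,9 already taken and all letters distinct): A must equal 7, so A=7.
Step 5. [col 2: K + U ≡ S (mod 10)] several values work for U in column 2 (K + U ≡ S (mod 10), carry-in 1); try U=0, so U=0.
Step 6. [col 2: K + U ≡ S (mod 10)] column 2 reads K+U+carry(1)=S with U=0, S=9; with digits 0,1,6,7,9 already taken and all letters distinct, the only value for K is 8. So K=8.
Step 7. [col 3: S + E ≡ W (mod 10)] several values work for E in column 3 (S + E ≡ W (mod 10), carry-in 0); try E=4 ⇒ E=4.
Step 8. [col 3: S + E ≡ W (mod 10)] in column 3 we have S+E≡W with carry-in 0; given S=9, E=4 and digits 0,1,4,6,7,8,9 already taken and all letters distinct, that pins W to 3 ⇒ W=3.
Step 9. [col 5: K + G ≡ P (mod 10)] in column 5 we have K+G≡P with carry-in 1; given K=8, G=6 and digits 0,1,3,4,6,7,8,9 already taken and all letters distinct, that pins P to 5, so P=5.
Step 10. [col 6: E + A ≡ N (mod 10)] in column 6 we have E+A≡N with carry-in 1; given E=4, A=7 and digits 0,1,3,4,5,6,7,8,9 already taken and all letters distinct, that pins N to 2 ⇒ N=2.

Answer: A=7, E=4, G=6, K=8, N=2, P=5, Q=1, S=9, U=0, W=3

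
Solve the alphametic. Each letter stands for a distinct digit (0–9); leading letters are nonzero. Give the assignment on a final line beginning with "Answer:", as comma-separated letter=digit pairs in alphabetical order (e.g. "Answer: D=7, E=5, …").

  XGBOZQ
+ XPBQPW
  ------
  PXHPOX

Step 1. [col 1: Q + W ≡ X (mod 10)] no forcing yet in column 1 (carry-in 0); W=4 is free and consistent — try it, so W=4.
Step 2. [col 1: Q + W ≡ X (mod 10)] no forcing yet in column 1 (carry-in 0); Q=9 is free and consistent — try it. So Q=9.
Step 3. [col 1: Q + W ≡ X (mod 10)] column 1 reads Q+W+carry(0)=X with Q=9, W=4; with digits 4,9 already taken and all letters distinct, the only value for X is 3, so X=3.
Step 4. [col 2: Z + P ≡ O (mod 10)] Z=0 is one option consistent with column 2 (Z + P ≡ O (mod 10), carry-in 1) — take it. So Z=0.
Step 5. [col 2: Z + P ≡ O (mod 10)] O=8 is one option consistent with column 2 (Z + P ≡ O (mod 10), carry-in 1) — take it ⇒ O=8.
Step 6. [col 2: Z + P ≡ O (mod 10)] column 2 reads Z+P+carry(1)=O with Z=0, O=8; with digits 0,3,4,8,9 already taken and all letters distinct, the only value for P is 7, so P=7.
Step 7. [col 4: B + B ≡ H (mod 10)] no forcing yet in column 4 (carry-in 1); B=2 is free and consistent — try it. So B=2.
Step 8. [col 4: B + B ≡ H (mod 10)] from column 4 (B=2, carry-in 1, digits 0,2,3,4,7,8,9 already taken and all letters distinct): H must equal 5 ⇒ H=5.
Step 9. [col 5: G + P ≡ X (mod 10)] from column 5 (P=7, X=3, carry-in 0, digits 0,2,3,4,5,7,8,9 already taken and all letters distinct): G must equal 6, so G=6.

Answer: B=2, G=6, H=5, O=8, P=7, Q=9, W=4, X=3, Z=0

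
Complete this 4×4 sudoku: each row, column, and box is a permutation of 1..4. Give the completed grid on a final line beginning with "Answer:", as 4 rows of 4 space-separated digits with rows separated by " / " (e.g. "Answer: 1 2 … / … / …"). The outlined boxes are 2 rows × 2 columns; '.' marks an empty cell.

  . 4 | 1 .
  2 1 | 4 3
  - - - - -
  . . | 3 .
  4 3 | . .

Step 1. [r4c3∈{2}] r4c3 has the single candidate 2. So r4c3=2.
Step 2. [r4c4∈{1}] r4c4 is down to just 1, so r4c4=1.
Step 3. [r3c4∈{4}] nothing but 4 survives at r3c4. So r3c4=4.
Step 4. [r3c2∈{2}] nothing but 2 survives at r3c2, so r3c2=2.
Step 5. [r1c4∈{2}] r1c4 has the single candidate 2. So r1c4=2.
Step 6. [r1c1∈{3}] r1c1 is down to just 3, so r1c1=3.
Step 7. [r3c1∈{1}] r3c1 is down to just 1, so r3c1=1.

Answer: 3 4 1 2 / 2 1 4 3 / 1 2 3 4 / 4 3 2 1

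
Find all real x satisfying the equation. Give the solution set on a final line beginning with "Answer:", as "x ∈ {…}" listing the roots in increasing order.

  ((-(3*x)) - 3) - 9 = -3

Step 1. [((-(3*x)) - 3) - 9 = -3] 9 comes off first (add 9), so sub: (-(3*x)) - 3 = 6.
Step 2. [(-(3*x)) - 3 = 6] -3 is outermost — add 3 both sides ⇒ sub: -(3*x) = 9.
Step 3. [-(3*x) = 9] flip signs both sides. So neg: 3*x = -9.
Step 4. [3*x = -9] divide by the outer 3, so div: x = -3.

Answer: x ∈ {-3}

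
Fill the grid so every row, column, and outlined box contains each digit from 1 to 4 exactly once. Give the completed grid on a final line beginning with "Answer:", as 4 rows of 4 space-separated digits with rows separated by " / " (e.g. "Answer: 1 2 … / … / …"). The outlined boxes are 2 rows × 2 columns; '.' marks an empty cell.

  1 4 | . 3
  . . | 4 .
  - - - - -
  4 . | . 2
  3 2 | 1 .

Step 1. [r3c3∈{3}] r3c3's peers cover all but 3 ⇒ r3c3=3.
Step 2. [r4c4∈{4}] only 4 remains possible at r4c4 ⇒ r4c4=4.
Step 3. [r3c2∈{1}] r3c2 has the single candidate 1. So r3c2=1.
Step 4. [r2c1∈{2}] r2c1 is down to just 2 ⇒ r2c1=2.
Step 5. [r2c4∈{1}] nothing but 1 survives at r2c4. So r2c4=1.
Step 6. [r1c3∈{2}] r1c3's peers cover all but 2, so r1c3=2.
Step 7. [r2c2∈{3}] r2c2 has the single candidate 3. So r2c2=3.

Answer: 1 4 2 3 / 2 3 4 1 / 4 1 3 2 / 3 2 1 4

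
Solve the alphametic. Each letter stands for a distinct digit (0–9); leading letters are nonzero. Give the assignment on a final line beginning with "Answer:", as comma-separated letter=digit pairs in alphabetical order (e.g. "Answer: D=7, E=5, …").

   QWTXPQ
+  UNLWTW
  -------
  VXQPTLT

Step 1. [col 1: Q + W ≡ T (mod 10)] Q=8 is one option consistent with column 1 (Q + W ≡ T (mod 10), carry-in 0) — take it, so Q=8.
Step 2. [col 1: Q + W ≡ T (mod 10)] no forcing yet in column 1 (carry-in 0); W=6 is free and consistent — try it ⇒ W=6.
Step 3. [V] V is the leading digit of a 7-digit sum of two 6-digit numbers; the final carry is exactly 1 ⇒ V=1.
Step 4. [col 1: Q + W ≡ T (mod 10)] column 1: given Q=8, W=6, carry-in 0, and digits 1,6,8 already taken and all letters distinct, Q+W≡T (mod 10) forces T=4, so T=4.
Step 5. [col 2: P + T ≡ L (mod 10)] L=0 is one option consistent with column 2 (P + T ≡ L (mod 10), carry-in 1) — take it ⇒ L=0.
Step 6. [col 2: P + T ≡ L (mod 10)] column 2: given T=4, L=0, carry-in 1, and digits 0,1,4,6,8 already taken and all letters distinct, P+T≡L (mod 10) forces P=5, so P=5.
Step 7. [col 3: X + W ≡ T (mod 10)] in column 3 we have X+W≡T with carry-in 1; given W=6, T=4 and digits 0,1,4,5,6,8 already taken and all letters distinct, that pins X to 7. So X=7.
Step 8. [col 5: W + N ≡ Q (mod 10)] column 5 reads W+N+carry(0)=Q with W=6, Q=8; with digits 0,1,4,5,6,7,8 already taken and all letters distinct, the only value for N is 2 ⇒ N=2.
Step 9. [col 6: Q + U ≡ X (mod 10)] column 6: given Q=8, X=7, carry-in 0, and digits 0,1,2,4,5,6,7,8 already taken and all letters distinct, Q+U≡X (mod 10) forces U=9 ⇒ U=9.

Answer: L=0, N=2, P=5, Q=8, T=4, U=9, V=1, W=6, X=7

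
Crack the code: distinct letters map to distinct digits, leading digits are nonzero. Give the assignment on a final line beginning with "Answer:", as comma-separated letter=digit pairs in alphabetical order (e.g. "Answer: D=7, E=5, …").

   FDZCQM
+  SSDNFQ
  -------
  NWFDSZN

Step 1. [col 1: M + Q ≡ N (mod 10)] N=1 is one option consistent with column 1 (M + Q ≡ N (mod 10), carry-in 0) — take it ⇒ N=1.
Step 2. [col 1: M + Q ≡ N (mod 10)] Q=3 is one option consistent with column 1 (M + Q ≡ N (mod 10), carry-in 0) — take it. So Q=3.
Step 3. [col 1: M + Q ≡ N (mod 10)] column 1 reads M+Q+carry(0)=N with Q=3, N=1; with digits 1,3 already taken and all letters distinct, the only value for M is 8, so M=8.
Step 4. [col 2: Q + F ≡ Z (mod 10)] no forcing yet in column 2 (carry-in 1); F=6 is free and consistent — try it ⇒ F=6.
Step 5. [col 2: Q + F ≡ Z (mod 10)] column 2: given Q=3, F=6, carry-in 1, and digits 1,3,6,8 already taken and all letters distinct, Q+F≡Z (mod 10) forces Z=0 ⇒ Z=0.
Step 6. [col 3: C + N ≡ S (mod 10)] column 3 (C + N ≡ S (mod 10), carry-in 1) doesn't pin S yet; pick S=7 and continue, so S=7.
Step 7. [col 3: C + N ≡ S (mod 10)] from column 3 (N=1, S=7, carry-in 1, digits 0,1,3,6,7,8 already taken and all letters distinct): C must equal 5 ⇒ C=5.
Step 8. [col 4: Z + D ≡ D (mod 10)] D=9 is one option consistent with column 4 (Z + D ≡ D (mod 10), carry-in 0) — take it, so D=9.
Step 9. [col 6: F + S ≡ W (mod 10)] from column 6 (F=6, S=7, carry-in 1, digits 0,1,3,5,6,7,8,9 already taken and all letters distinct): W must equal 4. So W=4.

Answer: C=5, D=9, F=6, M=8, N=1, Q=3, S=7, W=4, Z=0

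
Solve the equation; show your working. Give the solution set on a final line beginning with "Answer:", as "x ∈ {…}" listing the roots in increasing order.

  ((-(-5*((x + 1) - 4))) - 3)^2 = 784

Step 1. [((-(-5*((x + 1) - 4))) - 3)^2 = 784] 784 ≥ 0, LHS is (·)² — take ±√. So sqrt: (-(-5*((x + 1) - 4))) - 3 = 28 or -28.
Step 2. [(-(-5*((x + 1) - 4))) - 3 = 28 or -28] -3 is outermost — add 3 both sides ⇒ sub: -(-5*((x + 1) - 4)) = 31 or -25.
Step 3. [-(-5*((x + 1) - 4)) = 31 or -25] flip signs both sides. So neg: -5*((x + 1) - 4) = -31 or 25.
Step 4. [-5*((x + 1) - 4) = -31 or 25] -5·(inner) — divide through by -5. So div: (x + 1) - 4 = 31/5 or -5.
Step 5. [(x + 1) - 4 = 31/5 or -5] add 4: x sits inside (… - 4) ⇒ sub: x + 1 = 51/5 or -1.
Step 6. [x + 1 = 51/5 or -1] 1 comes off first (subtract 1), so sub: x = 46/5 or -2.

Answer: x ∈ {-2, 46/5}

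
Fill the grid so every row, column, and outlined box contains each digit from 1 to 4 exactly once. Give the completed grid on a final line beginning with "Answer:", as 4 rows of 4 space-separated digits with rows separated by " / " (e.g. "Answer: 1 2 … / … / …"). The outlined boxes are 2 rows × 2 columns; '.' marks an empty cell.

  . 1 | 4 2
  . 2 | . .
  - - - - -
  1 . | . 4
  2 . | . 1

Step 1. [r4c3∈{3}] r4c3's peers cover all but 3 ⇒ r4c3=3.
Step 2. [r1c1∈{3}] r1c1 is down to just 3 ⇒ r1c1=3.
Step 3. [r3c3∈{2}] r3c3 has the single candidate 2. So r3c3=2.
Step 4. [r2c4∈{3}] r2c4's peers cover all but 3, so r2c4=3.
Step 5. [r4c2∈{4}] only 4 remains possible at r4c2 ⇒ r4c2=4.
Step 6. [r2c3∈{1}] r2c3 is down to just 1. So r2c3=1.
Step 7. [r3c2∈{3}] r3c2 is down to just 3, so r3c2=3.
Step 8. [r2c1∈{4}] r2c1 has the single candidate 4 ⇒ r2c1=4.

Answer: 3 1 4 2 / 4 2 1 3 / 1 3 2 4 / 2 4 3 1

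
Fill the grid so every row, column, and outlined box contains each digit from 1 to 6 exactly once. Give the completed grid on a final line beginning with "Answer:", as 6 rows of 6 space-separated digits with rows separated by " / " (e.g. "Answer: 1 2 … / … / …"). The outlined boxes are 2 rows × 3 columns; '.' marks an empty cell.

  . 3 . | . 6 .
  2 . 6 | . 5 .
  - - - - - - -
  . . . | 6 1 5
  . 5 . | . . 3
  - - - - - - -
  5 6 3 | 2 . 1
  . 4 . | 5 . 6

Step 1. [r4c4∈{4}] r4c4 is down to just 4. So r4c4=4.
Step 2. [r6c3∈{1,2}] in row 6, 2 fits only at r6c3 ⇒ r6c3=2.
Step 3. [r2c2∈{1}] r2c2's peers cover all but 1, so r2c2=1.
Step 4. [r1c1∈{4}] r1c1 is down to just 4. So r1c1=4.
Step 5. [r4c3∈{1}] nothing but 1 survives at r4c3, so r4c3=1.
Step 6. [r4c1∈{6}] r4c1's peers cover all but 6. So r4c1=6.
Step 7. [r3c2∈{2}] nothing but 2 survives at r3c2 ⇒ r3c2=2.
Step 8. [r1c6∈{2}] r1c6 has the single candidate 2. So r1c6=2.
Step 9. [r6c5∈{3}] nothing but 3 survives at r6c5. So r6c5=3.
Step 10. [r4c5∈{2}] only 2 remains possible at r4c5, so r4c5=2.
Step 11. [r2c6∈{4}] only 4 remains possible at r2c6. So r2c6=4.
Step 12. [r3c1∈{3}] r3c1's peers cover all but 3 ⇒ r3c1=3.
Step 13. [r3c3∈{4}] r3c3 is down to just 4. So r3c3=4.
Step 14. [r6c1∈{1}] nothing but 1 survives at r6c1, so r6c1=1.
Step 15. [r1c4∈{1}] only 1 remains possible at r1c4. So r1c4=1.
Step 16. [r1c3∈{5}] r1c3 has the single candidate 5 ⇒ r1c3=5.
Step 17. [r5c5∈{4}] nothing but 4 survives at r5c5 ⇒ r5c5=4.
Step 18. [r2c4∈{3}] r2c4 is down to just 3, so r2c4=3.

Answer: 4 3 5 1 6 2 / 2 1 6 3 5 4 / 3 2 4 6 1 5 / 6 5 1 4 2 3 / 5 6 3 2 4 1 / 1 4 2 5 3 6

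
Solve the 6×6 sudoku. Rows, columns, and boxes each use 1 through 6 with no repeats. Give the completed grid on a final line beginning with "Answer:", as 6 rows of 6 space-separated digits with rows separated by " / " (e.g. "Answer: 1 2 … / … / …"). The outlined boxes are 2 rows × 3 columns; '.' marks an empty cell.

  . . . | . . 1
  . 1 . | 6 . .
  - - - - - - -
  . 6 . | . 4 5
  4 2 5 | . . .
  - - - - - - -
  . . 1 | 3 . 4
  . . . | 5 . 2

Step 1. [r2c3∈{2,3,4}] in row 2, 4 fits only at r2c3. So r2c3=4.
Step 2. [r1c3∈{2,3,6}] 2 has one home in col 3: r1c3, so r1c3=2.
Step 3. [r6c3∈{3,6}] in col 3, 6 fits only at r6c3 ⇒ r6c3=6.
Step 4. [r2c6∈{3}] r2c6 is down to just 3, so r2c6=3.
Step 5. [r2c1∈{5}] r2c1's peers cover all but 5. So r2c1=5.
Step 6. [r6c1∈{3}] nothing but 3 survives at r6c1 ⇒ r6c1=3.
Step 7. [r4c4∈{1}] r4c4 is down to just 1 ⇒ r4c4=1.
Step 8. [r4c6∈{6}] r4c6 has the single candidate 6. So r4c6=6.
Step 9. [r6c2∈{4}] only 4 remains possible at r6c2. So r6c2=4.
Step 10. [r3c1∈{1}] only 1 remains possible at r3c1. So r3c1=1.
Step 11. [r5c2∈{5}] r5c2's peers cover all but 5 ⇒ r5c2=5.
Step 12. [r4c5∈{3}] nothing but 3 survives at r4c5 ⇒ r4c5=3.
Step 13. [r6c5∈{1}] only 1 remains possible at r6c5 ⇒ r6c5=1.
Step 14. [r1c1∈{6}] r1c1's peers cover all but 6. So r1c1=6.
Step 15. [r5c5∈{6}] r5c5's peers cover all but 6. So r5c5=6.
Step 16. [r1c5∈{5}] r1c5 has the single candidate 5, so r1c5=5.
Step 17. [r5c1∈{2}] r5c1 is down to just 2. So r5c1=2.
Step 18. [r1c4∈{4}] nothing but 4 survives at r1c4, so r1c4=4.
Step 19. [r1c2∈{3}] nothing but 3 survives at r1c2 ⇒ r1c2=3.
Step 20. [r3c3∈{3}] r3c3 has the single candidate 3 ⇒ r3c3=3.
Step 21. [r3c4∈{2}] r3c4's peers cover all but 2. So r3c4=2.
Step 22. [r2c5∈{2}] r2c5 has the single candidate 2, so r2c5=2.

Answer: 6 3 2 4 5 1 / 5 1 4 6 2 3 / 1 6 3 2 4 5 / 4 2 5 1 3 6 / 2 5 1 3 6 4 / 3 4 6 5 1 2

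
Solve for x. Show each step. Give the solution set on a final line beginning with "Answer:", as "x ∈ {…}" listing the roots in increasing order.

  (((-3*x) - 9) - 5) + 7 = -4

Step 1. [(((-3*x) - 9) - 5) + 7 = -4] +7 is outermost — subtract 7 both sides, so sub: ((-3*x) - 9) - 5 = -11.
Step 2. [((-3*x) - 9) - 5 = -11] 5 comes off first (add 5). So sub: (-3*x) - 9 = -6.
Step 3. [(-3*x) - 9 = -6] -3 divides every term; factor it out ⇒ factor: x + 3 = 2.
Step 4. [x + 3 = 2] 3 comes off first (subtract 3) ⇒ sub: x = -1.

Answer: x ∈ {-1}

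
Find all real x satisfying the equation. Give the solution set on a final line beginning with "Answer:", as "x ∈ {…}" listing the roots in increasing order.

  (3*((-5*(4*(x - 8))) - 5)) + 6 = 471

Step 1. [(3*((-5*(4*(x - 8))) - 5)) + 6 = 471] subtract 6: x sits inside (… + 6). So sub: 3*((-5*(4*(x - 8))) - 5) = 465.
Step 2. [3*((-5*(4*(x - 8))) - 5) = 465] divide by the outer 3, so div: (-5*(4*(x - 8))) - 5 = 155.
Step 3. [(-5*(4*(x - 8))) - 5 = 155] add 5: x sits inside (… - 5) ⇒ sub: -5*(4*(x - 8)) = 160.
Step 4. [-5*(4*(x - 8)) = 160] leading coefficient -5: divide by -5 ⇒ div: 4*(x - 8) = -32.
Step 5. [4*(x - 8) = -32] 4·(inner) — divide through by 4 ⇒ div: x - 8 = -8.
Step 6. [x - 8 = -8] peel the -8: add 8 from each side, so sub: x = 0.

Answer: x ∈ {0}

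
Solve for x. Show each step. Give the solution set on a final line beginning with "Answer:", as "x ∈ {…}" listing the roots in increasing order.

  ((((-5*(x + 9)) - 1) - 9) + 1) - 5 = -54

Step 1. [((((-5*(x + 9)) - 1) - 9) + 1) - 5 = -54] 5 comes off first (add 5), so sub: (((-5*(x + 9)) - 1) - 9) + 1 = -49.
Step 2. [(((-5*(x + 9)) - 1) - 9) + 1 = -49] subtract 1: x sits inside (… + 1). So sub: ((-5*(x + 9)) - 1) - 9 = -50.
Step 3. [((-5*(x + 9)) - 1) - 9 = -50] the outer -9 inverts by adding 9 ⇒ sub: (-5*(x + 9)) - 1 = -41.
Step 4. [(-5*(x + 9)) - 1 = -41] -1 is outermost — add 1 both sides ⇒ sub: -5*(x + 9) = -40.
Step 5. [-5*(x + 9) = -40] leading coefficient -5: divide by -5. So div: x + 9 = 8.
Step 6. [x + 9 = 8] the outer +9 inverts by subtracting 9 ⇒ sub: x = -1.

Answer: x ∈ {-1}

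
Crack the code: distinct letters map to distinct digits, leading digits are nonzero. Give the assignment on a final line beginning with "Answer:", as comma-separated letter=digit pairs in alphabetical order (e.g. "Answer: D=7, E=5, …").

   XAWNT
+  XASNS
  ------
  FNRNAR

Step 1. [col 1: T + S ≡ R (mod 10)] several values work for S in column 1 (T + S ≡ R (mod 10), carry-in 0); try S=4 ⇒ S=4.
Step 2. [F] F is the leading digit of a 6-digit sum of two 5-digit numbers; the final carry is exactly 1. So F=1.
Step 3. [col 1: T + S ≡ R (mod 10)] several values work for T in column 1 (T + S ≡ R (mod 10), carry-in 0); try T=6. So T=6.
Step 4. [col 1: T + S ≡ R (mod 10)] in column 1 we have T+S≡R with carry-in 0; given T=6, S=4 and digits 1,4,6 already taken and all letters distinct, that pins R to 0. So R=0.
Step 5. [col 2: N + N ≡ A (mod 10)] N=7 is one option consistent with column 2 (N + N ≡ A (mod 10), carry-in 1) — take it, so N=7.
Step 6. [col 2: N + N ≡ A (mod 10)] column 2: given N=7, carry-in 1, and digits 0,1,4,6,7 already taken and all letters distinct, N+N≡A (mod 10) forces A=5. So A=5.
Step 7. [col 3: W + S ≡ N (mod 10)] column 3 reads W+S+carry(1)=N with S=4, N=7; with digits 0,1,4,5,6,7 already taken and all letters distinct, the only value for W is 2, so W=2.
Step 8. [col 5: X + X ≡ N (mod 10)] X=8 is one option consistent with column 5 (X + X ≡ N (mod 10), carry-in 1) — take it. So X=8.

Answer: A=5, F=1, N=7, R=0, S=4, T=6, W=2, X=8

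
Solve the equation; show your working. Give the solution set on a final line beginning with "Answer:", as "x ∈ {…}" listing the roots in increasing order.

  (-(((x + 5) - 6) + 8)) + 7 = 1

Step 1. [(-(((x + 5) - 6) + 8)) + 7 = 1] the outer +7 inverts by subtracting 7. So sub: -(((x + 5) - 6) + 8) = -6.
Step 2. [-(((x + 5) - 6) + 8) = -6] LHS negated; negate both sides. So neg: ((x + 5) - 6) + 8 = 6.
Step 3. [((x + 5) - 6) + 8 = 6] +8 is outermost — subtract 8 both sides, so sub: (x + 5) - 6 = -2.
Step 4. [(x + 5) - 6 = -2] the outer -6 inverts by adding 6 ⇒ sub: x + 5 = 4.
Step 5. [x + 5 = 4] the outer +5 inverts by subtracting 5, so sub: x = -1.

Answer: x ∈ {-1}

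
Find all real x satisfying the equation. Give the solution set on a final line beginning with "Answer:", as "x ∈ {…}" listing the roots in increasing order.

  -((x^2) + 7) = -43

Step 1. [-((x^2) + 7) = -43] leading − — multiply by −1. So neg: (x^2) + 7 = 43.
Step 2. [(x^2) + 7 = 43] subtract 7: x sits inside (… + 7), so sub: x^2 = 36.
Step 3. [x^2 = 36] 36 ≥ 0, LHS is (·)² — take ±√ ⇒ sqrt: x = 6 or -6.

Answer: x ∈ {-6, 6}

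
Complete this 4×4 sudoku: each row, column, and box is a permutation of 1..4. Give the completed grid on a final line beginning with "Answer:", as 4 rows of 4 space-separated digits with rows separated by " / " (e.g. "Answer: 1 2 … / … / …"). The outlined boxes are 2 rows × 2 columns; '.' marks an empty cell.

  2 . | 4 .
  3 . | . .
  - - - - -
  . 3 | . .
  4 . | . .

Step 1. [r4c2∈{1,2}] across col 2, 2 lands solely at r4c2. So r4c2=2.
Step 2. [r4c3∈{1,3}] across col 3, 3 lands solely at r4c3. So r4c3=3.
Step 3. [r4c4∈{1}] r4c4's peers cover all but 1. So r4c4=1.
Step 4. [r2c3∈{1,2}] 1 has one home in col 3: r2c3, so r2c3=1.
Step 5. [r2c4∈{2}] r2c4 has the single candidate 2, so r2c4=2.
Step 6. [r3c1∈{1}] nothing but 1 survives at r3c1 ⇒ r3c1=1.
Step 7. [r1c4∈{3}] r1c4's peers cover all but 3 ⇒ r1c4=3.
Step 8. [r1c2∈{1}] nothing but 1 survives at r1c2 ⇒ r1c2=1.
Step 9. [r3c3∈{2}] nothing but 2 survives at r3c3 ⇒ r3c3=2.
Step 10. [r3c4∈{4}] r3c4 has the single candidate 4, so r3c4=4.
Step 11. [r2c2∈{4}] nothing but 4 survives at r2c2 ⇒ r2c2=4.

Answer: 2 1 4 3 / 3 4 1 2 / 1 3 2 4 / 4 2 3 1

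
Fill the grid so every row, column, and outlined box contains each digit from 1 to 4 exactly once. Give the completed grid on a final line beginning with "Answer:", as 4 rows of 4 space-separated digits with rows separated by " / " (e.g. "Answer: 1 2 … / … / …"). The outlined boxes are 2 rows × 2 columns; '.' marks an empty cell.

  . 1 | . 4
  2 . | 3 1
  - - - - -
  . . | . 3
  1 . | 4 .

Step 1. [r4c4∈{2}] r4c4 has the single candidate 2, so r4c4=2.
Step 2. [r3c2∈{2,4}] 2 has one home in row 3: r3c2. So r3c2=2.
Step 3. [r3c1∈{4}] r3c1 is down to just 4. So r3c1=4.
Step 4. [r3c3∈{1}] r3c3 is down to just 1, so r3c3=1.
Step 5. [r1c3∈{2}] r1c3 is down to just 2 ⇒ r1c3=2.
Step 6. [r4c2∈{3}] only 3 remains possible at r4c2 ⇒ r4c2=3.
Step 7. [r1c1∈{3}] only 3 remains possible at r1c1 ⇒ r1c1=3.
Step 8. [r2c2∈{4}] r2c2 is down to just 4. So r2c2=4.

Answer: 3 1 2 4 / 2 4 3 1 / 4 2 1 3 / 1 3 4 2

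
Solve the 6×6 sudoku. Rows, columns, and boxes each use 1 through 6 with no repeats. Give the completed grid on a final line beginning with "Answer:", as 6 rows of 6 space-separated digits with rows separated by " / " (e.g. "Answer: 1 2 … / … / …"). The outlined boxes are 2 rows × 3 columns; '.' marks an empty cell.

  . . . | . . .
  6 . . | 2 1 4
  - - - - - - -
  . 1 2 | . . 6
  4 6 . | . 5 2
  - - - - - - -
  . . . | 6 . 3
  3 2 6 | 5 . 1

Step 1. [r1c4∈{3}] r1c4 has the single candidate 3. So r1c4=3.
Step 2. [r1c6∈{5}] r1c6 has the single candidate 5. So r1c6=5.
Step 3. [r2c2∈{3,5}] col 2 places 3 nowhere but r2c2. So r2c2=3.
Step 4. [r5c2∈{4,5}] across col 2, 5 lands solely at r5c2 ⇒ r5c2=5.
Step 5. [r5c3∈{1,4}] across box 5, 4 lands solely at r5c3, so r5c3=4.
Step 6. [r1c1∈{1,2}] across row 1, 2 lands solely at r1c1 ⇒ r1c1=2.
Step 7. [r3c4∈{4}] only 4 remains possible at r3c4 ⇒ r3c4=4.
Step 8. [r5c5∈{2}] r5c5's peers cover all but 2 ⇒ r5c5=2.
Step 9. [r1c3∈{1}] r1c3's peers cover all but 1 ⇒ r1c3=1.
Step 10. [r4c4∈{1}] only 1 remains possible at r4c4 ⇒ r4c4=1.
Step 11. [r4c3∈{3}] r4c3 has the single candidate 3, so r4c3=3.
Step 12. [r1c5∈{6}] r1c5 is down to just 6, so r1c5=6.
Step 13. [r1c2∈{4}] nothing but 4 survives at r1c2 ⇒ r1c2=4.
Step 14. [r5c1∈{1}] r5c1 has the single candidate 1, so r5c1=1.
Step 15. [r2c3∈{5}] r2c3's peers cover all but 5 ⇒ r2c3=5.
Step 16. [r3c5∈{3}] only 3 remains possible at r3c5. So r3c5=3.
Step 17. [r3c1∈{5}] only 5 remains possible at r3c1. So r3c1=5.
Step 18. [r6c5∈{4}] only 4 remains possible at r6c5. So r6c5=4.

Answer: 2 4 1 3 6 5 / 6 3 5 2 1 4 / 5 1 2 4 3 6 / 4 6 3 1 5 2 / 1 5 4 6 2 3 / 3 2 6 5 4 1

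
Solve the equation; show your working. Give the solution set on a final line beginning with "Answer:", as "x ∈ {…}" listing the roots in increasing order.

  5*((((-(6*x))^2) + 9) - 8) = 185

Step 1. [5*((((-(6*x))^2) + 9) - 8) = 185] 5·(inner) — divide through by 5, so div: (((-(6*x))^2) + 9) - 8 = 37.
Step 2. [(((-(6*x))^2) + 9) - 8 = 37] -8 is outermost — add 8 both sides ⇒ sub: ((-(6*x))^2) + 9 = 45.
Step 3. [((-(6*x))^2) + 9 = 45] 9 comes off first (subtract 9), so sub: (-(6*x))^2 = 36.
Step 4. [(-(6*x))^2 = 36] 36 ≥ 0, LHS is (·)² — take ±√. So sqrt: -(6*x) = 6 or -6.
Step 5. [-(6*x) = 6 or -6] flip signs both sides, so neg: 6*x = -6 or 6.
Step 6. [6*x = -6 or 6] LHS = 6·(…); ÷6 both sides, so div: x = -1 or 1.

Answer: x ∈ {-1, 1}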